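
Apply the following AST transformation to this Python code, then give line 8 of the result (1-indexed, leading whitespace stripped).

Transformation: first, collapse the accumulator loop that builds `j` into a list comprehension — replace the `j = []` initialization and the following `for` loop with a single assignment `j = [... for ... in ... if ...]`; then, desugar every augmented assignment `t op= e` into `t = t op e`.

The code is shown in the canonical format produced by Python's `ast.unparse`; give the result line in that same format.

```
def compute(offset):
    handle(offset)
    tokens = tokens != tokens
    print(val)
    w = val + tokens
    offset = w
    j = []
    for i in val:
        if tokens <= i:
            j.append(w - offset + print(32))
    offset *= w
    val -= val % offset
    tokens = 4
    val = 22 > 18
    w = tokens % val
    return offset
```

offset = offset * w

Transformed code:
def compute(offset):
    handle(offset)
    tokens = tokens != tokens
    print(val)
    w = val + tokens
    offset = w
    j = [w - offset + print(32) for i in val if tokens <= i]
    offset = offset * w
    val = val - val % offset
    tokens = 4
    val = 22 > 18
    w = tokens % val
    return offset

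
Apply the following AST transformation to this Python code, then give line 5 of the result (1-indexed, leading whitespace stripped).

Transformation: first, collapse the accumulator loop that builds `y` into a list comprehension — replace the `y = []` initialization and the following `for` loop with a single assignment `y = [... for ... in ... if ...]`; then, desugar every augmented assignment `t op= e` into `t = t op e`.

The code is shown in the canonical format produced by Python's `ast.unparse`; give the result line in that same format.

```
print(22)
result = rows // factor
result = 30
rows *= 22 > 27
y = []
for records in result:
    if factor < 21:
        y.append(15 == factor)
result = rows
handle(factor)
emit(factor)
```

Transformed code:
print(22)
result = rows // factor
result = 30
rows = rows * (22 > 27)
y = [15 == factor for records in result if factor < 21]
result = rows
handle(factor)
emit(factor)

y = [15 == factor for records in result if factor < 21]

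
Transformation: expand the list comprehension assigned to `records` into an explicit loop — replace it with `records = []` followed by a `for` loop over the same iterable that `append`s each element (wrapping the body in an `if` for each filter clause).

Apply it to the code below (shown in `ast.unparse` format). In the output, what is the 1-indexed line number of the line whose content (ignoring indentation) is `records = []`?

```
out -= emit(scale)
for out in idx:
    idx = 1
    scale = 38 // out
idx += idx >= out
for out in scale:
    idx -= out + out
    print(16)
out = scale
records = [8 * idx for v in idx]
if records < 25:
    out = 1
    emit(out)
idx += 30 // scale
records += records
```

Transformed code:
out -= emit(scale)
for out in idx:
    idx = 1
    scale = 38 // out
idx += idx >= out
for out in scale:
    idx -= out + out
    print(16)
out = scale
records = []
for v in idx:
    records.append(8 * idx)
if records < 25:
    out = 1
    emit(out)
idx += 30 // scale
records += records

10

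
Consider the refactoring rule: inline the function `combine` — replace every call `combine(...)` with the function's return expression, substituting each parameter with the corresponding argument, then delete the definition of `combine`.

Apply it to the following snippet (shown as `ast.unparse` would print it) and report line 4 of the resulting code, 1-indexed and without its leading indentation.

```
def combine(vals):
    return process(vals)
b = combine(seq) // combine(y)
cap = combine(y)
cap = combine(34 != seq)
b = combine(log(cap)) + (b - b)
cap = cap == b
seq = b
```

b = process(log(cap)) + (b - b)

Transformed code:
b = process(seq) // process(y)
cap = process(y)
cap = process(34 != seq)
b = process(log(cap)) + (b - b)
cap = cap == b
seq = b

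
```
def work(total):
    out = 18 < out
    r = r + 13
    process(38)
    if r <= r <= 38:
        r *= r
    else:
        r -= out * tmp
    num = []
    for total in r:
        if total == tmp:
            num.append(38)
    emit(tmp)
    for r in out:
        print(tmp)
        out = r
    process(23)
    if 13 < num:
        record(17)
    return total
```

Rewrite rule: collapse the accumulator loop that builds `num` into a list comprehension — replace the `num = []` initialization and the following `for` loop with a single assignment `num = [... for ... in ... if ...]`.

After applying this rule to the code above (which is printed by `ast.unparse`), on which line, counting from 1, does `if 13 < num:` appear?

15

Transformed code:
def work(total):
    out = 18 < out
    r = r + 13
    process(38)
    if r <= r <= 38:
        r *= r
    else:
        r -= out * tmp
    num = [38 for total in r if total == tmp]
    emit(tmp)
    for r in out:
        print(tmp)
        out = r
    process(23)
    if 13 < num:
        record(17)
    return total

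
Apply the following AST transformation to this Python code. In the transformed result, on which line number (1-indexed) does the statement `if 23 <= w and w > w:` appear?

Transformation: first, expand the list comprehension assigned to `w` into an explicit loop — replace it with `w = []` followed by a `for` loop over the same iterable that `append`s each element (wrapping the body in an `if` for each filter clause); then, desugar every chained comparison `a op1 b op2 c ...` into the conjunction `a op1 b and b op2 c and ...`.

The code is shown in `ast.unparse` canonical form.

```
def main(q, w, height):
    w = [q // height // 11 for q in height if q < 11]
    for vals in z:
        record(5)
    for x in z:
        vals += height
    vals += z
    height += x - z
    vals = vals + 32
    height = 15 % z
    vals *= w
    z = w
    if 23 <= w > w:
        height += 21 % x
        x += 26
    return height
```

Transformed code:
def main(q, w, height):
    w = []
    for q in height:
        if q < 11:
            w.append(q // height // 11)
    for vals in z:
        record(5)
    for x in z:
        vals += height
    vals += z
    height += x - z
    vals = vals + 32
    height = 15 % z
    vals *= w
    z = w
    if 23 <= w and w > w:
        height += 21 % x
        x += 26
    return height

16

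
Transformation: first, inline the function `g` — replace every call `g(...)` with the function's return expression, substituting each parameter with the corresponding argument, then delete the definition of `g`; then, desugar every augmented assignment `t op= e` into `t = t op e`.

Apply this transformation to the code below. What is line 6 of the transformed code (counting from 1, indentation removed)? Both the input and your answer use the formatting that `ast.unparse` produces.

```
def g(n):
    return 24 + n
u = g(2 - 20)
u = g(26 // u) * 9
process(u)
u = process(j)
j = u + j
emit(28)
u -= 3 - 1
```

Transformed code:
u = 24 + (2 - 20)
u = (24 + 26 // u) * 9
process(u)
u = process(j)
j = u + j
emit(28)
u = u - (3 - 1)

emit(28)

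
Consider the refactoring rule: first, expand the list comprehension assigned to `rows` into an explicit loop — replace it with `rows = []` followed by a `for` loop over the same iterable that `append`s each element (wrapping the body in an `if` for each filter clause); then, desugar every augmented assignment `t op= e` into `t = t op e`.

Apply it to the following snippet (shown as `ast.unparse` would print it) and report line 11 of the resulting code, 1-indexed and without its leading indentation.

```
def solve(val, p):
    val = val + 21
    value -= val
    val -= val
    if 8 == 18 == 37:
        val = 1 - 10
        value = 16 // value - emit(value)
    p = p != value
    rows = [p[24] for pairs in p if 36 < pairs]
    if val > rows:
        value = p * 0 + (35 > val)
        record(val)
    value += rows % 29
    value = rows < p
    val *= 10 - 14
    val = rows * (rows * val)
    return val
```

if 36 < pairs:

Transformed code:
def solve(val, p):
    val = val + 21
    value = value - val
    val = val - val
    if 8 == 18 == 37:
        val = 1 - 10
        value = 16 // value - emit(value)
    p = p != value
    rows = []
    for pairs in p:
        if 36 < pairs:
            rows.append(p[24])
    if val > rows:
        value = p * 0 + (35 > val)
        record(val)
    value = value + rows % 29
    value = rows < p
    val = val * (10 - 14)
    val = rows * (rows * val)
    return val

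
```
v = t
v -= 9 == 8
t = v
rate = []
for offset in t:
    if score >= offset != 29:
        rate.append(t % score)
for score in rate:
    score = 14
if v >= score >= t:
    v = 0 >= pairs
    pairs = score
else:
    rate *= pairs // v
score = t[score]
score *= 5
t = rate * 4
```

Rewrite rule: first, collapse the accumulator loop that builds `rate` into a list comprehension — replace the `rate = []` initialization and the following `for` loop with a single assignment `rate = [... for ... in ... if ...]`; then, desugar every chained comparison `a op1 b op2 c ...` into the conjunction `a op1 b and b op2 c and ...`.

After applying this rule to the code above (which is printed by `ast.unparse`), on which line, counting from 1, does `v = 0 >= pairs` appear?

8

Transformed code:
v = t
v -= 9 == 8
t = v
rate = [t % score for offset in t if score >= offset and offset != 29]
for score in rate:
    score = 14
if v >= score and score >= t:
    v = 0 >= pairs
    pairs = score
else:
    rate *= pairs // v
score = t[score]
score *= 5
t = rate * 4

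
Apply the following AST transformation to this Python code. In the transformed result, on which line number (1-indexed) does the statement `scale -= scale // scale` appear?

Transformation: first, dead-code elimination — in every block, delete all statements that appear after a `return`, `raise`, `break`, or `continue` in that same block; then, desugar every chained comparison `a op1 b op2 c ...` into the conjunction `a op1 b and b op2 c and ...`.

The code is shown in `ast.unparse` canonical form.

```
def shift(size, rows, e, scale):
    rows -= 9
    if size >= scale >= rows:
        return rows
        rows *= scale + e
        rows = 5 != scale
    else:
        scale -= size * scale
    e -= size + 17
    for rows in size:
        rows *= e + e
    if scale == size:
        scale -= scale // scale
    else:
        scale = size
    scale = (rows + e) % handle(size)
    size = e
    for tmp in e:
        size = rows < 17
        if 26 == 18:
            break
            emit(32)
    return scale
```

Transformed code:
def shift(size, rows, e, scale):
    rows -= 9
    if size >= scale and scale >= rows:
        return rows
    else:
        scale -= size * scale
    e -= size + 17
    for rows in size:
        rows *= e + e
    if scale == size:
        scale -= scale // scale
    else:
        scale = size
    scale = (rows + e) % handle(size)
    size = e
    for tmp in e:
        size = rows < 17
        if 26 == 18:
            break
    return scale

11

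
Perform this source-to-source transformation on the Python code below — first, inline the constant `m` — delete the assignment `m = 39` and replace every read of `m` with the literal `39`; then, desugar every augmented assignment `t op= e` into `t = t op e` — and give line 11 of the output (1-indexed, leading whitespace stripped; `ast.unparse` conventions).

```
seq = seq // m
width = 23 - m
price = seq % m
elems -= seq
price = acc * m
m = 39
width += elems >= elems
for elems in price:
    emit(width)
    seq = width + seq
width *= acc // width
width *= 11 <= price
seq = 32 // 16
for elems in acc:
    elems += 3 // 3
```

Transformed code:
seq = seq // 39
width = 23 - 39
price = seq % 39
elems = elems - seq
price = acc * 39
width = width + (elems >= elems)
for elems in price:
    emit(width)
    seq = width + seq
width = width * (acc // width)
width = width * (11 <= price)
seq = 32 // 16
for elems in acc:
    elems = elems + 3 // 3

width = width * (11 <= price)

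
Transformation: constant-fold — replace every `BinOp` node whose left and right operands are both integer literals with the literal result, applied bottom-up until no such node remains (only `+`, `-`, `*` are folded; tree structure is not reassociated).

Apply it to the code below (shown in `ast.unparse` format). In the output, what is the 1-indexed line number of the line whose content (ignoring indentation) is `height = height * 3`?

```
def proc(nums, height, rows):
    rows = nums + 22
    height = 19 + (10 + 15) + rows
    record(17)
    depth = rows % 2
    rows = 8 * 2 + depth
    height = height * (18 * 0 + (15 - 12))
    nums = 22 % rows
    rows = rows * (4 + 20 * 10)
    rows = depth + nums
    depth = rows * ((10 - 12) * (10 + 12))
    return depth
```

7

Transformed code:
def proc(nums, height, rows):
    rows = nums + 22
    height = 44 + rows
    record(17)
    depth = rows % 2
    rows = 16 + depth
    height = height * 3
    nums = 22 % rows
    rows = rows * 204
    rows = depth + nums
    depth = rows * -44
    return depth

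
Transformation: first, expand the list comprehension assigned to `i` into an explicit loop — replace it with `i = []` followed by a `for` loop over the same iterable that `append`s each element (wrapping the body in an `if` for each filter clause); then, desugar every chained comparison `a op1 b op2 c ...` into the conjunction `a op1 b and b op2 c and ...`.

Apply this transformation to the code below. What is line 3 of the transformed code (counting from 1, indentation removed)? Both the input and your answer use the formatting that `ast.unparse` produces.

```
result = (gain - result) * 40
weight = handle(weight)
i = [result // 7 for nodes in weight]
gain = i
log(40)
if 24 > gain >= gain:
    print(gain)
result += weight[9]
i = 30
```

Transformed code:
result = (gain - result) * 40
weight = handle(weight)
i = []
for nodes in weight:
    i.append(result // 7)
gain = i
log(40)
if 24 > gain and gain >= gain:
    print(gain)
result += weight[9]
i = 30

i = []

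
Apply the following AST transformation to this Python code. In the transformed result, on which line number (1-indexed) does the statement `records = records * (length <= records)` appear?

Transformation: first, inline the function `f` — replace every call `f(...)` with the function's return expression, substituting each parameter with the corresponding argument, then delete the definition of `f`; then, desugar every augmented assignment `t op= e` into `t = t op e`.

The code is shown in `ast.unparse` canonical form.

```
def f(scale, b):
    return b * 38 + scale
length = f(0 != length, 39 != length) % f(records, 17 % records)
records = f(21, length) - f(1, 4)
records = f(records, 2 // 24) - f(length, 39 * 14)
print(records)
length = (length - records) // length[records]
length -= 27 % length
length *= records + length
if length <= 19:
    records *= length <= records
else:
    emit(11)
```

Transformed code:
length = ((39 != length) * 38 + (0 != length)) % (17 % records * 38 + records)
records = length * 38 + 21 - (4 * 38 + 1)
records = 2 // 24 * 38 + records - (39 * 14 * 38 + length)
print(records)
length = (length - records) // length[records]
length = length - 27 % length
length = length * (records + length)
if length <= 19:
    records = records * (length <= records)
else:
    emit(11)

9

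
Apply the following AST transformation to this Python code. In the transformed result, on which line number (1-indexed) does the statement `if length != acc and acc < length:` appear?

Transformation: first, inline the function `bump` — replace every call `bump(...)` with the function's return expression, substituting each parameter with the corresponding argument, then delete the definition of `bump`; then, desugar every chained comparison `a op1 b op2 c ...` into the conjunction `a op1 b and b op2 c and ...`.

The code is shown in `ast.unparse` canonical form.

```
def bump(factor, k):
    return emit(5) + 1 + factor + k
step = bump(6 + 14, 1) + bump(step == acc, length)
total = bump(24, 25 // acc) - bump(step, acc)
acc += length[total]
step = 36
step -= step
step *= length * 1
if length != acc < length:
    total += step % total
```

Transformed code:
step = emit(5) + 1 + (6 + 14) + 1 + (emit(5) + 1 + (step == acc) + length)
total = emit(5) + 1 + 24 + 25 // acc - (emit(5) + 1 + step + acc)
acc += length[total]
step = 36
step -= step
step *= length * 1
if length != acc and acc < length:
    total += step % total

7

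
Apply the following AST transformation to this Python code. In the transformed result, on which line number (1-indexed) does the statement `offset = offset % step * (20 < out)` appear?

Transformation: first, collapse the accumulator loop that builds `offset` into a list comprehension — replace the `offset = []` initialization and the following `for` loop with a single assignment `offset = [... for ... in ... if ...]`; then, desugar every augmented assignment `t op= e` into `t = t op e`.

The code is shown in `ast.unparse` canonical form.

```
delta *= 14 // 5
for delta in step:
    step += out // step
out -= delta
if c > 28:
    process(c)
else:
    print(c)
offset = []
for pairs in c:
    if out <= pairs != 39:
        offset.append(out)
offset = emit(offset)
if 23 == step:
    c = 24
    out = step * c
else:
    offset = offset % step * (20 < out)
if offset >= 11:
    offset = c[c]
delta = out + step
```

Transformed code:
delta = delta * (14 // 5)
for delta in step:
    step = step + out // step
out = out - delta
if c > 28:
    process(c)
else:
    print(c)
offset = [out for pairs in c if out <= pairs != 39]
offset = emit(offset)
if 23 == step:
    c = 24
    out = step * c
else:
    offset = offset % step * (20 < out)
if offset >= 11:
    offset = c[c]
delta = out + step

15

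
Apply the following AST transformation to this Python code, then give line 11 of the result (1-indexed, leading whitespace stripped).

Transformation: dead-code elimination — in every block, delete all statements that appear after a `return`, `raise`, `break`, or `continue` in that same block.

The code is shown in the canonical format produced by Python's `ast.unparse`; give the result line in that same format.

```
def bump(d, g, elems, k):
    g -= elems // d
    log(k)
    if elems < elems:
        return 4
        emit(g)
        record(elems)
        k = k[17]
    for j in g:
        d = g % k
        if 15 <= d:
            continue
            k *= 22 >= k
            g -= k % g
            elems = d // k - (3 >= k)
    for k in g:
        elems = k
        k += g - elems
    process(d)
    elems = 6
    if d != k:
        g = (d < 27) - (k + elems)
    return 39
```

Transformed code:
def bump(d, g, elems, k):
    g -= elems // d
    log(k)
    if elems < elems:
        return 4
    for j in g:
        d = g % k
        if 15 <= d:
            continue
    for k in g:
        elems = k
        k += g - elems
    process(d)
    elems = 6
    if d != k:
        g = (d < 27) - (k + elems)
    return 39

elems = k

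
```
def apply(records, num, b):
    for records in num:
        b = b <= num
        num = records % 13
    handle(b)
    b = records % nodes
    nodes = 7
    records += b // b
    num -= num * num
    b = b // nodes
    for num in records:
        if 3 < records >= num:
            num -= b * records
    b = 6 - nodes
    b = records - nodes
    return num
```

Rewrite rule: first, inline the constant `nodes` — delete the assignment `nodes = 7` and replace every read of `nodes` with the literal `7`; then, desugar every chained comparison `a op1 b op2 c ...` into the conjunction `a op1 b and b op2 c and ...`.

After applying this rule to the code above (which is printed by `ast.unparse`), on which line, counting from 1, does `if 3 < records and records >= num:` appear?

11

Transformed code:
def apply(records, num, b):
    for records in num:
        b = b <= num
        num = records % 13
    handle(b)
    b = records % 7
    records += b // b
    num -= num * num
    b = b // 7
    for num in records:
        if 3 < records and records >= num:
            num -= b * records
    b = 6 - 7
    b = records - 7
    return num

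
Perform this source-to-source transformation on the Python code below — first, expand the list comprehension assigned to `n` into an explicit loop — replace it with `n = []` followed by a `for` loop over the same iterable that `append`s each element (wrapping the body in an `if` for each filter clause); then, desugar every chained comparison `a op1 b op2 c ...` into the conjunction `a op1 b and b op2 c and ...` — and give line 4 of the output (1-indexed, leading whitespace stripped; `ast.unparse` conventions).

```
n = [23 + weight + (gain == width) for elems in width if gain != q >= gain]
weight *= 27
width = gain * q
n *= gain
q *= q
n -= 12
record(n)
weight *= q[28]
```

n.append(23 + weight + (gain == width))

Transformed code:
n = []
for elems in width:
    if gain != q and q >= gain:
        n.append(23 + weight + (gain == width))
weight *= 27
width = gain * q
n *= gain
q *= q
n -= 12
record(n)
weight *= q[28]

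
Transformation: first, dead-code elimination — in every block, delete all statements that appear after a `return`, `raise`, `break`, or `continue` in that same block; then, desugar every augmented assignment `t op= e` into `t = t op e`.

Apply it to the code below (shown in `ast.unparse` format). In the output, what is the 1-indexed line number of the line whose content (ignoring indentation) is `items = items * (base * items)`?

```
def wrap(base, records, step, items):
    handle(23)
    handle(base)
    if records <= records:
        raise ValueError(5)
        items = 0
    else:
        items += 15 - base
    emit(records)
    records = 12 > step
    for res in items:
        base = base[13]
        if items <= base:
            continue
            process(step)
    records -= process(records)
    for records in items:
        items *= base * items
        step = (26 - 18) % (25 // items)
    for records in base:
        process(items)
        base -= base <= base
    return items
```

16

Transformed code:
def wrap(base, records, step, items):
    handle(23)
    handle(base)
    if records <= records:
        raise ValueError(5)
    else:
        items = items + (15 - base)
    emit(records)
    records = 12 > step
    for res in items:
        base = base[13]
        if items <= base:
            continue
    records = records - process(records)
    for records in items:
        items = items * (base * items)
        step = (26 - 18) % (25 // items)
    for records in base:
        process(items)
        base = base - (base <= base)
    return items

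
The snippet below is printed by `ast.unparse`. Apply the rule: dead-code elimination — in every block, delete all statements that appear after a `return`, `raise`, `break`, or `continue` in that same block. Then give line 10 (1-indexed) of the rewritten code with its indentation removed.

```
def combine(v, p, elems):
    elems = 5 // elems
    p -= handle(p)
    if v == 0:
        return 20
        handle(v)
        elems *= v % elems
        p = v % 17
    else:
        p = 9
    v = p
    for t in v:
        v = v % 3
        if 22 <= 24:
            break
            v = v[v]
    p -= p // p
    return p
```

v = v % 3

Transformed code:
def combine(v, p, elems):
    elems = 5 // elems
    p -= handle(p)
    if v == 0:
        return 20
    else:
        p = 9
    v = p
    for t in v:
        v = v % 3
        if 22 <= 24:
            break
    p -= p // p
    return p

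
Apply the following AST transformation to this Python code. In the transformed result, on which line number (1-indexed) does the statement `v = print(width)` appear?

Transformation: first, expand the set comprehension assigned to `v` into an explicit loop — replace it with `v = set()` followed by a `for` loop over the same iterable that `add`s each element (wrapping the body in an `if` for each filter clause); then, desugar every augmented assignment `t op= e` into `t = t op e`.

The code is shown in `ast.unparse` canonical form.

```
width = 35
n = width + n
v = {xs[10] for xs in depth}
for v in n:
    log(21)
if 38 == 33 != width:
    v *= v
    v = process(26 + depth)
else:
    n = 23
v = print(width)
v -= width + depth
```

13

Transformed code:
width = 35
n = width + n
v = set()
for xs in depth:
    v.add(xs[10])
for v in n:
    log(21)
if 38 == 33 != width:
    v = v * v
    v = process(26 + depth)
else:
    n = 23
v = print(width)
v = v - (width + depth)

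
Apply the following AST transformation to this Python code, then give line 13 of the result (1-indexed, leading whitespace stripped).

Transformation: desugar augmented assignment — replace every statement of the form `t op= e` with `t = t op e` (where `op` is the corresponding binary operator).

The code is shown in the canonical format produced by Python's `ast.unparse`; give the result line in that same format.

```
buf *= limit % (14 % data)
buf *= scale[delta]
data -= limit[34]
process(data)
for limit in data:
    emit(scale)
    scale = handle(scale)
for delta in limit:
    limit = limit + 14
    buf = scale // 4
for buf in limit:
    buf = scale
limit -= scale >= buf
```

Transformed code:
buf = buf * (limit % (14 % data))
buf = buf * scale[delta]
data = data - limit[34]
process(data)
for limit in data:
    emit(scale)
    scale = handle(scale)
for delta in limit:
    limit = limit + 14
    buf = scale // 4
for buf in limit:
    buf = scale
limit = limit - (scale >= buf)

limit = limit - (scale >= buf)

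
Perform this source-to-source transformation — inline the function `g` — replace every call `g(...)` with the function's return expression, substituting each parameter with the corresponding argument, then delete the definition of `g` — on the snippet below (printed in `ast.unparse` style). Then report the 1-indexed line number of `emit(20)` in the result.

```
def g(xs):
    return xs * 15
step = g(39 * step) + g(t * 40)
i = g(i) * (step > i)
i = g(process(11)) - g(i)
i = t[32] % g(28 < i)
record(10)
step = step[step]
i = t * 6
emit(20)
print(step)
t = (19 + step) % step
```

8

Transformed code:
step = 39 * step * 15 + t * 40 * 15
i = i * 15 * (step > i)
i = process(11) * 15 - i * 15
i = t[32] % ((28 < i) * 15)
record(10)
step = step[step]
i = t * 6
emit(20)
print(step)
t = (19 + step) % step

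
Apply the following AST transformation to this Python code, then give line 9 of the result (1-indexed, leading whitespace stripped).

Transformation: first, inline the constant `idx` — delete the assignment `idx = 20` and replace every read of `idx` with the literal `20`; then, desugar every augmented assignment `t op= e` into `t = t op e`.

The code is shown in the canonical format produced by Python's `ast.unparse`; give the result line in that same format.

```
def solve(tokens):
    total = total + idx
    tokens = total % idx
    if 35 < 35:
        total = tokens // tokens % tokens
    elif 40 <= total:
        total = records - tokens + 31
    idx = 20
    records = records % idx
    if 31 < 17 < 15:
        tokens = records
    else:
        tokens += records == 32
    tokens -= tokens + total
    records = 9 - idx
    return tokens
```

Transformed code:
def solve(tokens):
    total = total + 20
    tokens = total % 20
    if 35 < 35:
        total = tokens // tokens % tokens
    elif 40 <= total:
        total = records - tokens + 31
    records = records % 20
    if 31 < 17 < 15:
        tokens = records
    else:
        tokens = tokens + (records == 32)
    tokens = tokens - (tokens + total)
    records = 9 - 20
    return tokens

if 31 < 17 < 15:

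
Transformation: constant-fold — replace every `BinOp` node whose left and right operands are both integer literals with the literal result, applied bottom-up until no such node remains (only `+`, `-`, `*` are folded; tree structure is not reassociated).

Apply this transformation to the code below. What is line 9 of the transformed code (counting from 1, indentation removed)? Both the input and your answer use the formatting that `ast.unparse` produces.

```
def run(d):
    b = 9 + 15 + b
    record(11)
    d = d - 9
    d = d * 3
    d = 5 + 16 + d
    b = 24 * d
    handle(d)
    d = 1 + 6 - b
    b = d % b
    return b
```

d = 7 - b

Transformed code:
def run(d):
    b = 24 + b
    record(11)
    d = d - 9
    d = d * 3
    d = 21 + d
    b = 24 * d
    handle(d)
    d = 7 - b
    b = d % b
    return b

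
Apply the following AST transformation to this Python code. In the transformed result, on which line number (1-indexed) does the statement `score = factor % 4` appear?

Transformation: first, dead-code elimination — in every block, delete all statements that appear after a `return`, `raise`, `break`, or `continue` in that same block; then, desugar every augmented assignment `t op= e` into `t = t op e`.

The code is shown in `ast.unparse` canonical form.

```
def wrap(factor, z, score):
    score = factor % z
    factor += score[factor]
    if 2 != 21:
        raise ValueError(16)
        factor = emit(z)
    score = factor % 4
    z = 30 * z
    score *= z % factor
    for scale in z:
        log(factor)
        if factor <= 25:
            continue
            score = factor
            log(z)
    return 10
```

Transformed code:
def wrap(factor, z, score):
    score = factor % z
    factor = factor + score[factor]
    if 2 != 21:
        raise ValueError(16)
    score = factor % 4
    z = 30 * z
    score = score * (z % factor)
    for scale in z:
        log(factor)
        if factor <= 25:
            continue
    return 10

6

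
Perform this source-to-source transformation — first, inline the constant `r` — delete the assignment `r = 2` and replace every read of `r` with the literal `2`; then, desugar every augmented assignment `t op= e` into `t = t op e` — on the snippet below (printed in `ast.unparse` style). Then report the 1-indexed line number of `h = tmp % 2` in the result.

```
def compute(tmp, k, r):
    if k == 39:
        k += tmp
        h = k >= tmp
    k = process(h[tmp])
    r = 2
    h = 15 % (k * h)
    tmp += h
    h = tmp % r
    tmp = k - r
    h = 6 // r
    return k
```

Transformed code:
def compute(tmp, k, r):
    if k == 39:
        k = k + tmp
        h = k >= tmp
    k = process(h[tmp])
    h = 15 % (k * h)
    tmp = tmp + h
    h = tmp % 2
    tmp = k - 2
    h = 6 // 2
    return k

8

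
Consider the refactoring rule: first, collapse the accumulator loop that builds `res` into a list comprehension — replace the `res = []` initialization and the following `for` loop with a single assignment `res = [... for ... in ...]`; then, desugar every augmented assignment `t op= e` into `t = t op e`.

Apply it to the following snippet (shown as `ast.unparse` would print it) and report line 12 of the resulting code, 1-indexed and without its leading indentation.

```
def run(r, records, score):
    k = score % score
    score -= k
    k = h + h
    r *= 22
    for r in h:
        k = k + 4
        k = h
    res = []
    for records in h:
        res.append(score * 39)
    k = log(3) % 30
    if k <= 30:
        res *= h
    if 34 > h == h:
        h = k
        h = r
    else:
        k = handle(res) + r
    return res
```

res = res * h

Transformed code:
def run(r, records, score):
    k = score % score
    score = score - k
    k = h + h
    r = r * 22
    for r in h:
        k = k + 4
        k = h
    res = [score * 39 for records in h]
    k = log(3) % 30
    if k <= 30:
        res = res * h
    if 34 > h == h:
        h = k
        h = r
    else:
        k = handle(res) + r
    return res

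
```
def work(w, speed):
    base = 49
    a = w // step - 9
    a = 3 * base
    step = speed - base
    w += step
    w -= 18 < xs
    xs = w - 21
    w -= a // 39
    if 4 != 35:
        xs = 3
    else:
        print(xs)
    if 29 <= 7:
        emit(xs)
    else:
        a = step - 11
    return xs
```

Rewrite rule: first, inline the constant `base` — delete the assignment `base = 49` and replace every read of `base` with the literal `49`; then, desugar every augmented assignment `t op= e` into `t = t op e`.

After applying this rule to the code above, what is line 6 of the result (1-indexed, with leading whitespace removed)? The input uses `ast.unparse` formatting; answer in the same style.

w = w - (18 < xs)

Transformed code:
def work(w, speed):
    a = w // step - 9
    a = 3 * 49
    step = speed - 49
    w = w + step
    w = w - (18 < xs)
    xs = w - 21
    w = w - a // 39
    if 4 != 35:
        xs = 3
    else:
        print(xs)
    if 29 <= 7:
        emit(xs)
    else:
        a = step - 11
    return xs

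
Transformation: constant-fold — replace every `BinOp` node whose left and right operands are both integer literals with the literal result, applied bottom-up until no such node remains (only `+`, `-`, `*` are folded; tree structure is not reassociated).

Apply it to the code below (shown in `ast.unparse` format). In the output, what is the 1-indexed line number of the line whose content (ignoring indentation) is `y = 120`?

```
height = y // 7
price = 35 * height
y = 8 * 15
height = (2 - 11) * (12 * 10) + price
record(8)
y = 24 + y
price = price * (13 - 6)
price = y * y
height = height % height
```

Transformed code:
height = y // 7
price = 35 * height
y = 120
height = -1080 + price
record(8)
y = 24 + y
price = price * 7
price = y * y
height = height % height

3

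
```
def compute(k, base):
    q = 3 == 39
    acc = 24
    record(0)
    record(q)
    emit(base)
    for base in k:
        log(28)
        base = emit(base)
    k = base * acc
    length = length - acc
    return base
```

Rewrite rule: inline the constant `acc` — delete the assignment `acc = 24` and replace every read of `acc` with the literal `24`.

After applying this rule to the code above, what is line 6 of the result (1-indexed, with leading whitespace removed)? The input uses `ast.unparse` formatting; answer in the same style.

Transformed code:
def compute(k, base):
    q = 3 == 39
    record(0)
    record(q)
    emit(base)
    for base in k:
        log(28)
        base = emit(base)
    k = base * 24
    length = length - 24
    return base

for base in k:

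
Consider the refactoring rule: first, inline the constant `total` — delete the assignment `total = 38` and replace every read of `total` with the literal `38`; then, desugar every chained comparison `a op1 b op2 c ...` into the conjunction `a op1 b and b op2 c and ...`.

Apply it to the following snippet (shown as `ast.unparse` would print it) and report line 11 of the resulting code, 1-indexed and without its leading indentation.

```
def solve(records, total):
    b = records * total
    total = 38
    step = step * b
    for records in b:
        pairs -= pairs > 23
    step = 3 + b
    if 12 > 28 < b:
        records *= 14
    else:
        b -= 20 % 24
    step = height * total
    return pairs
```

step = height * 38

Transformed code:
def solve(records, total):
    b = records * 38
    step = step * b
    for records in b:
        pairs -= pairs > 23
    step = 3 + b
    if 12 > 28 and 28 < b:
        records *= 14
    else:
        b -= 20 % 24
    step = height * 38
    return pairs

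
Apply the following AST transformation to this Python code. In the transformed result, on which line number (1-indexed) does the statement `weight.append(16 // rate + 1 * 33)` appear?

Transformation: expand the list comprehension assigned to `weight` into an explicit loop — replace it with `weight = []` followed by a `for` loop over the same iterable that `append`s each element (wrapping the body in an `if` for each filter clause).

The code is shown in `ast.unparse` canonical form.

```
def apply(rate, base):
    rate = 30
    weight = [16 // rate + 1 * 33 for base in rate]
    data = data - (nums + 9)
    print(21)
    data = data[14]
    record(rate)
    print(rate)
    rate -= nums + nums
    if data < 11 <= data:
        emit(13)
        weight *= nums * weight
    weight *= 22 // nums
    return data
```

5

Transformed code:
def apply(rate, base):
    rate = 30
    weight = []
    for base in rate:
        weight.append(16 // rate + 1 * 33)
    data = data - (nums + 9)
    print(21)
    data = data[14]
    record(rate)
    print(rate)
    rate -= nums + nums
    if data < 11 <= data:
        emit(13)
        weight *= nums * weight
    weight *= 22 // nums
    return data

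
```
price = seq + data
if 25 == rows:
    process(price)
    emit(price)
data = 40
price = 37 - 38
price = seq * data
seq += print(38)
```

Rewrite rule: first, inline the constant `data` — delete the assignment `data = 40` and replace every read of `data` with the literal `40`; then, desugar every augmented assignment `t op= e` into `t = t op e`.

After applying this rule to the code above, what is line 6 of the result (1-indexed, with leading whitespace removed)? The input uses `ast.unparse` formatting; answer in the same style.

price = seq * 40

Transformed code:
price = seq + 40
if 25 == rows:
    process(price)
    emit(price)
price = 37 - 38
price = seq * 40
seq = seq + print(38)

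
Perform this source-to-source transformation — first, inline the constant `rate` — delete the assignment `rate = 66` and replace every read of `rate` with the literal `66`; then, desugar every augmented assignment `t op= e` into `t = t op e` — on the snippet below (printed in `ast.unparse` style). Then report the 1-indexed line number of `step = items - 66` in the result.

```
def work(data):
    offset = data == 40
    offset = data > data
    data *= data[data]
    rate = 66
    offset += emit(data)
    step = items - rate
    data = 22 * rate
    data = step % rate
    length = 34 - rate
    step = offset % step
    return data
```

Transformed code:
def work(data):
    offset = data == 40
    offset = data > data
    data = data * data[data]
    offset = offset + emit(data)
    step = items - 66
    data = 22 * 66
    data = step % 66
    length = 34 - 66
    step = offset % step
    return data

6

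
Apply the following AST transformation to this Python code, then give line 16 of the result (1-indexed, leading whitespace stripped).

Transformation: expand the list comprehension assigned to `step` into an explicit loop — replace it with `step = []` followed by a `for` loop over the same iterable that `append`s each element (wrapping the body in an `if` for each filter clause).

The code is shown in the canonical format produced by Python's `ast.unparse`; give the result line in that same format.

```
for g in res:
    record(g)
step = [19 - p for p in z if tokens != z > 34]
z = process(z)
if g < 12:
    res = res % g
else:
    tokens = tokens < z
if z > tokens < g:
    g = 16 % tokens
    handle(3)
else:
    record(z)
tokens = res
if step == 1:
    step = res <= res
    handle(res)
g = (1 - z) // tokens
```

Transformed code:
for g in res:
    record(g)
step = []
for p in z:
    if tokens != z > 34:
        step.append(19 - p)
z = process(z)
if g < 12:
    res = res % g
else:
    tokens = tokens < z
if z > tokens < g:
    g = 16 % tokens
    handle(3)
else:
    record(z)
tokens = res
if step == 1:
    step = res <= res
    handle(res)
g = (1 - z) // tokens

record(z)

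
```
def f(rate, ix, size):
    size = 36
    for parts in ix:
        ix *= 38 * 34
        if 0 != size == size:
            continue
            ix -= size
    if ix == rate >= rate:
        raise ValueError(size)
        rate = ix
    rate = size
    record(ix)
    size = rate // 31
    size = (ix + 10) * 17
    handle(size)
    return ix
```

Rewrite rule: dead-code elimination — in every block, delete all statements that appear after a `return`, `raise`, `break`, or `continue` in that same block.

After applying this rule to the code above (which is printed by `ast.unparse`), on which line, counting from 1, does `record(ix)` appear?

10

Transformed code:
def f(rate, ix, size):
    size = 36
    for parts in ix:
        ix *= 38 * 34
        if 0 != size == size:
            continue
    if ix == rate >= rate:
        raise ValueError(size)
    rate = size
    record(ix)
    size = rate // 31
    size = (ix + 10) * 17
    handle(size)
    return ix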